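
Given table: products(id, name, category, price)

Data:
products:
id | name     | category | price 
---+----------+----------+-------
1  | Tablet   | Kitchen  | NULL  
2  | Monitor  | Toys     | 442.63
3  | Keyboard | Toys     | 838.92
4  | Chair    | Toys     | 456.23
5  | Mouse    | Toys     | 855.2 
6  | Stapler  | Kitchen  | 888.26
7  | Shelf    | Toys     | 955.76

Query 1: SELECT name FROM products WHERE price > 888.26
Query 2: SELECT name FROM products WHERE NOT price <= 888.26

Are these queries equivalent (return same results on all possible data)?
Yes, equivalent

Both queries return: [('Shelf',)]

Reason: Both filter price > 888.26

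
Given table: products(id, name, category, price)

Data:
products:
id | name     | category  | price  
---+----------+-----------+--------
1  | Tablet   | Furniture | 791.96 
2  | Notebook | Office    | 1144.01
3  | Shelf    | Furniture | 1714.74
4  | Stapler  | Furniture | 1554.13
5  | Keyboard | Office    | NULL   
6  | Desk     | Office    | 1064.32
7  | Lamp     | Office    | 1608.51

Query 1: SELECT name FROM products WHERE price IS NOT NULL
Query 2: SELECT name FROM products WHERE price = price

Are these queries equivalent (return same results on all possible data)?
Yes, equivalent

Both queries return: [('Desk',), ('Lamp',), ('Notebook',), ('Shelf',), ('Stapler',), ('Tablet',)]

Reason: IS NOT NULL vs self-equality (both exclude NULLs)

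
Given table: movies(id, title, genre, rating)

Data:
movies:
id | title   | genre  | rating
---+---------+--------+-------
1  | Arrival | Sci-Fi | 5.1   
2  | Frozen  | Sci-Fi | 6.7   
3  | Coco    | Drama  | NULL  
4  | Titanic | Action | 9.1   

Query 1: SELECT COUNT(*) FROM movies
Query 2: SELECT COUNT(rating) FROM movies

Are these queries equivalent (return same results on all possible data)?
No, not equivalent

Query 1 returns: [(4,)]
Query 2 returns: [(3,)]

Reason: COUNT(*) includes NULLs, COUNT(column) excludes them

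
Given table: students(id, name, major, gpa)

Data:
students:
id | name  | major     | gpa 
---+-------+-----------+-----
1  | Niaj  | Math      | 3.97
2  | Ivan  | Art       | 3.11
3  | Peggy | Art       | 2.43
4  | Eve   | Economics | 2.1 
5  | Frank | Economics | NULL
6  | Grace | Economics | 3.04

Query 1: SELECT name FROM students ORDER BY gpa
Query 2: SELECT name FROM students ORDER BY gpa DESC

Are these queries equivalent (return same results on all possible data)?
No, not equivalent

Query 1 returns: [('Frank',), ('Eve',), ('Peggy',), ('Grace',), ('Ivan',), ('Niaj',)]
Query 2 returns: [('Niaj',), ('Ivan',), ('Grace',), ('Peggy',), ('Eve',), ('Frank',)]

Reason: ASC vs DESC gives opposite ordering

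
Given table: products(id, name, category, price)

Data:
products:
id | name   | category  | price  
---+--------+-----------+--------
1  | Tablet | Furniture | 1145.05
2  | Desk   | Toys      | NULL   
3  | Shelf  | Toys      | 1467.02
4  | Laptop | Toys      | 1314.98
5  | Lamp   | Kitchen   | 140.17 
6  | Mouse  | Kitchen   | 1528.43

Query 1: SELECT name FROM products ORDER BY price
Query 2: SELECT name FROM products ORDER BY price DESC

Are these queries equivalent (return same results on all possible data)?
No, not equivalent

Query 1 returns: [('Desk',), ('Lamp',), ('Tablet',), ('Laptop',), ('Shelf',), ('Mouse',)]
Query 2 returns: [('Mouse',), ('Shelf',), ('Laptop',), ('Tablet',), ('Lamp',), ('Desk',)]

Reason: ASC vs DESC gives opposite ordering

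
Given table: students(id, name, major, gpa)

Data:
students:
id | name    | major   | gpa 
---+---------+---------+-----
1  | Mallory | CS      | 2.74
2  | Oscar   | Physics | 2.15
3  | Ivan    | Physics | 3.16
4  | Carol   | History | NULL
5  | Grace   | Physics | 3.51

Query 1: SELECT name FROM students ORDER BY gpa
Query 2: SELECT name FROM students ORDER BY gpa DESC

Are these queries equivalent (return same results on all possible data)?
No, not equivalent

Query 1 returns: [('Carol',), ('Oscar',), ('Mallory',), ('Ivan',), ('Grace',)]
Query 2 returns: [('Grace',), ('Ivan',), ('Mallory',), ('Oscar',), ('Carol',)]

Reason: ASC vs DESC gives opposite ordering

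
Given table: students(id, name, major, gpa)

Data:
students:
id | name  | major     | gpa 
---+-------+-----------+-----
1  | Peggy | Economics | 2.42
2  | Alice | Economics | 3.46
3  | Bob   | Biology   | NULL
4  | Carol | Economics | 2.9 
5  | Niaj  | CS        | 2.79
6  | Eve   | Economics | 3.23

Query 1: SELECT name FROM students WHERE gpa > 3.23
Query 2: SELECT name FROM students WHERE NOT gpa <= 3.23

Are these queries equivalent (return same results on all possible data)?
Yes, equivalent

Both queries return: [('Alice',)]

Reason: Both filter gpa > 3.23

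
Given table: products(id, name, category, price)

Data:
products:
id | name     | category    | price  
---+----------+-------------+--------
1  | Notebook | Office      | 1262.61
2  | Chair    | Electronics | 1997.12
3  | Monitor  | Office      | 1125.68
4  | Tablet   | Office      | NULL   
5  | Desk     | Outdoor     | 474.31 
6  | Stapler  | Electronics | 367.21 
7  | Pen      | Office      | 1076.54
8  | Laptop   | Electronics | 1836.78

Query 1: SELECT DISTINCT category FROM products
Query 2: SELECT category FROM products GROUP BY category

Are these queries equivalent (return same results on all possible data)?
Yes, equivalent

Both queries return: [('Electronics',), ('Office',), ('Outdoor',)]

Reason: Both get unique categorys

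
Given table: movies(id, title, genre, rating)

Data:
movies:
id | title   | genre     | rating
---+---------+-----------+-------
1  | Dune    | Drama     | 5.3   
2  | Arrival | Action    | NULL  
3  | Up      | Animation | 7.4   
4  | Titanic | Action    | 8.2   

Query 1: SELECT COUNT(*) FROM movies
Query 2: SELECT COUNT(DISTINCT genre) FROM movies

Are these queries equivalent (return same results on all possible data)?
No, not equivalent

Query 1 returns: [(4,)]
Query 2 returns: [(3,)]

Reason: COUNT(*) counts rows, COUNT(DISTINCT genre) counts unique genres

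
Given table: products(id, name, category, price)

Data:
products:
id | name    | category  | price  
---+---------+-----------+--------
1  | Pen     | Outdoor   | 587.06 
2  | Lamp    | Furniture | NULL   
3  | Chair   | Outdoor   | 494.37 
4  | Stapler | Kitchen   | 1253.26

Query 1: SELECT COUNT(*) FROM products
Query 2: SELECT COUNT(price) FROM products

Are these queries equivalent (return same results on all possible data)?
No, not equivalent

Query 1 returns: [(4,)]
Query 2 returns: [(3,)]

Reason: COUNT(*) includes NULLs, COUNT(column) excludes them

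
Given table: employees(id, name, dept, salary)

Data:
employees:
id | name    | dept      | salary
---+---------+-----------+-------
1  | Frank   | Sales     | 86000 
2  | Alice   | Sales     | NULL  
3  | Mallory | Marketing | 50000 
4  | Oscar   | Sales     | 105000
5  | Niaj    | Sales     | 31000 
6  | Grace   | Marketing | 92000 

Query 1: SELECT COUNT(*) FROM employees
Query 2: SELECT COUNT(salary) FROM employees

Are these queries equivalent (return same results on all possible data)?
No, not equivalent

Query 1 returns: [(6,)]
Query 2 returns: [(5,)]

Reason: COUNT(*) includes NULLs, COUNT(column) excludes them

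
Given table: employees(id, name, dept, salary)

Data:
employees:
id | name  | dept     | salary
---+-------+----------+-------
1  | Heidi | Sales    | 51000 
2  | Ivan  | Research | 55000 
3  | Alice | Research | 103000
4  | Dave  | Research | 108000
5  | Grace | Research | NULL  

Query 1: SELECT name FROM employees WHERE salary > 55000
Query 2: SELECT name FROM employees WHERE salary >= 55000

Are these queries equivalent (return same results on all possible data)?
No, not equivalent

Query 1 returns: [('Alice',), ('Dave',)]
Query 2 returns: [('Ivan',), ('Alice',), ('Dave',)]

Reason: > vs >= gives different results when salary = 55000 exists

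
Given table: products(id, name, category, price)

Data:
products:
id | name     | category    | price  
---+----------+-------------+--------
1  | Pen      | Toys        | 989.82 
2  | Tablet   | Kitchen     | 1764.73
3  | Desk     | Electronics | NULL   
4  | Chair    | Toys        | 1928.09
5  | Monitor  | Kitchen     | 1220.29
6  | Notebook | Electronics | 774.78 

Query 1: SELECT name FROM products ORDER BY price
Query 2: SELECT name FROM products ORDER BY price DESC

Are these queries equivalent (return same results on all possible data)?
No, not equivalent

Query 1 returns: [('Desk',), ('Notebook',), ('Pen',), ('Monitor',), ('Tablet',), ('Chair',)]
Query 2 returns: [('Chair',), ('Tablet',), ('Monitor',), ('Pen',), ('Notebook',), ('Desk',)]

Reason: ASC vs DESC gives opposite ordering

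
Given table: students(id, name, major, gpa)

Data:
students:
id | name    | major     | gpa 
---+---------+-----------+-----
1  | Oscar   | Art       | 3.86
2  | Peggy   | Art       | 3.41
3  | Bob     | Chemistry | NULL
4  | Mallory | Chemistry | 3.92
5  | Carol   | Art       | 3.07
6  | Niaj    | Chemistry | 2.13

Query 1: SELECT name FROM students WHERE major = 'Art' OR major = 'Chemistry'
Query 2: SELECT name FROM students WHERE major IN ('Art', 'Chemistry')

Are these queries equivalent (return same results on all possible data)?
Yes, equivalent

Both queries return: [('Bob',), ('Carol',), ('Mallory',), ('Niaj',), ('Oscar',), ('Peggy',)]

Reason: OR vs IN are equivalent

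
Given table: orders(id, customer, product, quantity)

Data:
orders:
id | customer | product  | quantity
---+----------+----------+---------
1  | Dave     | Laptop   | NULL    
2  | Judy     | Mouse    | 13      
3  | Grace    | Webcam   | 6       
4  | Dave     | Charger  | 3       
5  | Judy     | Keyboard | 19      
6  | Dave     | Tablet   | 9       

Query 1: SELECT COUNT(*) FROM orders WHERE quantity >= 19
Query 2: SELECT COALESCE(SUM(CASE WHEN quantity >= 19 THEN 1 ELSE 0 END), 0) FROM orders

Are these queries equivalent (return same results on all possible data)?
Yes, equivalent

Both queries return: [(1,)]

Reason: COUNT with WHERE vs conditional SUM (COALESCE handles empty-table NULL)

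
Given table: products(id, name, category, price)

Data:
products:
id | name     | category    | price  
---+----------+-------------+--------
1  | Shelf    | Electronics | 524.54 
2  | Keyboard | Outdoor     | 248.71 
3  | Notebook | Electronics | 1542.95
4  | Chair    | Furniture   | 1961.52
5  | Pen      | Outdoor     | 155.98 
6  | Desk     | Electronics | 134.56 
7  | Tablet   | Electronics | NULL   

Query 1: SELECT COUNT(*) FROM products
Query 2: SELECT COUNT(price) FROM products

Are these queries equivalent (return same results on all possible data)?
No, not equivalent

Query 1 returns: [(7,)]
Query 2 returns: [(6,)]

Reason: COUNT(*) includes NULLs, COUNT(column) excludes them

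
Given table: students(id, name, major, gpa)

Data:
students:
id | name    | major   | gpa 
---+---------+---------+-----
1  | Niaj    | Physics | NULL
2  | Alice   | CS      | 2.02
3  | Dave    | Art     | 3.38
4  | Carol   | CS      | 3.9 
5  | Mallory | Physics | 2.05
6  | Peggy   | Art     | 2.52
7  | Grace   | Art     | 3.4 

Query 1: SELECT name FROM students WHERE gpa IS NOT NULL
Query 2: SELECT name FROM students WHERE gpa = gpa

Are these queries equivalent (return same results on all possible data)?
Yes, equivalent

Both queries return: [('Alice',), ('Carol',), ('Dave',), ('Grace',), ('Mallory',), ('Peggy',)]

Reason: IS NOT NULL vs self-equality (both exclude NULLs)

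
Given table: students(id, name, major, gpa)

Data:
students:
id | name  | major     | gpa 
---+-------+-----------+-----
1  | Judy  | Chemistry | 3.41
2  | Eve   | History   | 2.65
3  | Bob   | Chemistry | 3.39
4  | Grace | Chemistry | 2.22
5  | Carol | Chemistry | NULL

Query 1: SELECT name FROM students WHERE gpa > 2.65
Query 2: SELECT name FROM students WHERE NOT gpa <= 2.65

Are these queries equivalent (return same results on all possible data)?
Yes, equivalent

Both queries return: [('Bob',), ('Judy',)]

Reason: Both filter gpa > 2.65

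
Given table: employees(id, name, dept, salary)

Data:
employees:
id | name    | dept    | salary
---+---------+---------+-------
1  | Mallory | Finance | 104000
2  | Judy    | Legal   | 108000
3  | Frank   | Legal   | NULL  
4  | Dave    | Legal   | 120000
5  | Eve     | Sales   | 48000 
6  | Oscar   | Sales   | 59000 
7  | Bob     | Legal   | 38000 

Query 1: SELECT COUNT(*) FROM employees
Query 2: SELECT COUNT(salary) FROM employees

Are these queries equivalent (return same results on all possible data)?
No, not equivalent

Query 1 returns: [(7,)]
Query 2 returns: [(6,)]

Reason: COUNT(*) includes NULLs, COUNT(column) excludes them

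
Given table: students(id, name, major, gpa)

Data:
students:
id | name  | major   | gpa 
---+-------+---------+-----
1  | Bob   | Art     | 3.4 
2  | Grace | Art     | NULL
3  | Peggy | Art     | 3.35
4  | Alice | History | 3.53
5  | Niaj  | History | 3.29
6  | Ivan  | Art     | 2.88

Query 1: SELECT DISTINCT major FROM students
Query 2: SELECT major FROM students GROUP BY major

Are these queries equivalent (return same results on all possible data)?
Yes, equivalent

Both queries return: [('Art',), ('History',)]

Reason: Both get unique majors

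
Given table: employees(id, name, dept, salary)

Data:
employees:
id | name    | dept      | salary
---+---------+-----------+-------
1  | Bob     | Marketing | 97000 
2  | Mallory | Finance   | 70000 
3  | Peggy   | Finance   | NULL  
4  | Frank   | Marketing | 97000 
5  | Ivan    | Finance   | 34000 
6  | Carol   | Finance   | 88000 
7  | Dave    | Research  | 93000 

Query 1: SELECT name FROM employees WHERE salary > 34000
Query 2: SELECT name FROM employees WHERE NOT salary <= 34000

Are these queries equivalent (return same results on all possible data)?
Yes, equivalent

Both queries return: [('Bob',), ('Carol',), ('Dave',), ('Frank',), ('Mallory',)]

Reason: Both filter salary > 34000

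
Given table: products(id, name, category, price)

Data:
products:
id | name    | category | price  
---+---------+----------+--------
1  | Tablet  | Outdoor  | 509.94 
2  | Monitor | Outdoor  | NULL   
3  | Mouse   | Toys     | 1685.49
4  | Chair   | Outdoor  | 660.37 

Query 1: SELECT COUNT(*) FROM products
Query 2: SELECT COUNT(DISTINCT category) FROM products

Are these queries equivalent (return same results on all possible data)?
No, not equivalent

Query 1 returns: [(4,)]
Query 2 returns: [(2,)]

Reason: COUNT(*) counts rows, COUNT(DISTINCT category) counts unique categorys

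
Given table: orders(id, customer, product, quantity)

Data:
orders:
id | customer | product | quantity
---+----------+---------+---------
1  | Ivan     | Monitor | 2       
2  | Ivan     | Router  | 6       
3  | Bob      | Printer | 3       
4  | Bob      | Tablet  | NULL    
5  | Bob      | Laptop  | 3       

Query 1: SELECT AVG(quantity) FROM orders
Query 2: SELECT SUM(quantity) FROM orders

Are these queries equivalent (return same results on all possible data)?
No, not equivalent

Query 1 returns: [(3.5,)]
Query 2 returns: [(14,)]

Reason: AVG vs SUM give different aggregate values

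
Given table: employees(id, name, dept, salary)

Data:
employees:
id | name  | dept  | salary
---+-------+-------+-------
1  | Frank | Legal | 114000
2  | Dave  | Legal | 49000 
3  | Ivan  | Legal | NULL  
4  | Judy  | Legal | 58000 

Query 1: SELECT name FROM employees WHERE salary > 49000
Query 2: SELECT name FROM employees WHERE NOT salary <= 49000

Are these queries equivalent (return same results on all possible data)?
Yes, equivalent

Both queries return: [('Frank',), ('Judy',)]

Reason: Both filter salary > 49000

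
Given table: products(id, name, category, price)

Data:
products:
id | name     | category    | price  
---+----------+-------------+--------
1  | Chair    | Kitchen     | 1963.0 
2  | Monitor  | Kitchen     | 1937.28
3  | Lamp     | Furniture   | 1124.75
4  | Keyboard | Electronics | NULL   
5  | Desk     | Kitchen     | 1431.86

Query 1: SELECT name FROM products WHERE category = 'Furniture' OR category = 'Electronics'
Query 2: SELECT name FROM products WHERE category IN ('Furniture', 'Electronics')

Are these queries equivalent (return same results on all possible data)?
Yes, equivalent

Both queries return: [('Keyboard',), ('Lamp',)]

Reason: OR vs IN are equivalent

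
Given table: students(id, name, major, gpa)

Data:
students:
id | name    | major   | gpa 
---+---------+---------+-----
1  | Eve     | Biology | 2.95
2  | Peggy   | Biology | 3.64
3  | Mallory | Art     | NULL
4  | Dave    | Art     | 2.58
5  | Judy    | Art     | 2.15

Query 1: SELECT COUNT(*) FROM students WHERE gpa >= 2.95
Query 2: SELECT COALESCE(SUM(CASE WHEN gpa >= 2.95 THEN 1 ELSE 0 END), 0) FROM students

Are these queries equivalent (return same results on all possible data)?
Yes, equivalent

Both queries return: [(2,)]

Reason: COUNT with WHERE vs conditional SUM (COALESCE handles empty-table NULL)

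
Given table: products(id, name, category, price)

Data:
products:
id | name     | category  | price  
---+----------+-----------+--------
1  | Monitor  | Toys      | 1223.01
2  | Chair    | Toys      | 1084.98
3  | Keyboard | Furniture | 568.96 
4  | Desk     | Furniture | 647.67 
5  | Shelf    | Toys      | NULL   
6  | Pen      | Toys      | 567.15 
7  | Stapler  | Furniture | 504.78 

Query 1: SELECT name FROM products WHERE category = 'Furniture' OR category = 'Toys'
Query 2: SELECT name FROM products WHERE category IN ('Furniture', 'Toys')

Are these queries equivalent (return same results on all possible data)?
Yes, equivalent

Both queries return: [('Chair',), ('Desk',), ('Keyboard',), ('Monitor',), ('Pen',), ('Shelf',), ('Stapler',)]

Reason: OR vs IN are equivalent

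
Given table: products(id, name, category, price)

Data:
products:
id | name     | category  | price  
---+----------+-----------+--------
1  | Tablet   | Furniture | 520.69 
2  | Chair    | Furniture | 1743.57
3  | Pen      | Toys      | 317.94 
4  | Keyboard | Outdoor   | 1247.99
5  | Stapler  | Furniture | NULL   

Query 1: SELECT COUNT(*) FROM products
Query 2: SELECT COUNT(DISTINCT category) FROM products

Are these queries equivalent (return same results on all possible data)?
No, not equivalent

Query 1 returns: [(5,)]
Query 2 returns: [(3,)]

Reason: COUNT(*) counts rows, COUNT(DISTINCT category) counts unique categorys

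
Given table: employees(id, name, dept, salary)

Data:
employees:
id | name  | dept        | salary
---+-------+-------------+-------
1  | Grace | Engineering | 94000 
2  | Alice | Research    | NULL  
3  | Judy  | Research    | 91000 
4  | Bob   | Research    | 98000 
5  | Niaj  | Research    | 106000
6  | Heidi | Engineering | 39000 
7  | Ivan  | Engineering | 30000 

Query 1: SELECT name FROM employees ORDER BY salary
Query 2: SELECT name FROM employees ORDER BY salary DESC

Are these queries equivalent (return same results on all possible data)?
No, not equivalent

Query 1 returns: [('Alice',), ('Ivan',), ('Heidi',), ('Judy',), ('Grace',), ('Bob',), ('Niaj',)]
Query 2 returns: [('Niaj',), ('Bob',), ('Grace',), ('Judy',), ('Heidi',), ('Ivan',), ('Alice',)]

Reason: ASC vs DESC gives opposite ordering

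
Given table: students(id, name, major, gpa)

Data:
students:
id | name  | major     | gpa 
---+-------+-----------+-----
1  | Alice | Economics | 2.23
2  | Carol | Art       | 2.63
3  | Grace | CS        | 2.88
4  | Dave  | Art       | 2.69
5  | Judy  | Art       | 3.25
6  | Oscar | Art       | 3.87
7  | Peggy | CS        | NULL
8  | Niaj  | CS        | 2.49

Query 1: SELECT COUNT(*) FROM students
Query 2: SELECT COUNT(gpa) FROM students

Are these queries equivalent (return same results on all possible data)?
No, not equivalent

Query 1 returns: [(8,)]
Query 2 returns: [(7,)]

Reason: COUNT(*) includes NULLs, COUNT(column) excludes them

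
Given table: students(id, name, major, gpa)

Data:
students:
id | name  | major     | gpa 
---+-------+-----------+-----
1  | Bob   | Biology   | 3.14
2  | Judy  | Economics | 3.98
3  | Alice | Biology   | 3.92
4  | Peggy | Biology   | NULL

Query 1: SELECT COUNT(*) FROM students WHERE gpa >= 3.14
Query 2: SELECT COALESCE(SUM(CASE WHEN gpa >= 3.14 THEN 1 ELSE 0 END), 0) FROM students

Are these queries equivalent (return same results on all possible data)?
Yes, equivalent

Both queries return: [(3,)]

Reason: COUNT with WHERE vs conditional SUM (COALESCE handles empty-table NULL)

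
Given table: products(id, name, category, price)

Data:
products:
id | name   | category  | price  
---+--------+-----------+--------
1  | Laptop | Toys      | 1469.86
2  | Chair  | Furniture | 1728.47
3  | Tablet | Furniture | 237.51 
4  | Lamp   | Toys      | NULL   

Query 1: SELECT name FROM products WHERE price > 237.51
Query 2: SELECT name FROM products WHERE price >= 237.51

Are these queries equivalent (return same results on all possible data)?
No, not equivalent

Query 1 returns: [('Laptop',), ('Chair',)]
Query 2 returns: [('Laptop',), ('Chair',), ('Tablet',)]

Reason: > vs >= gives different results when price = 237.51 exists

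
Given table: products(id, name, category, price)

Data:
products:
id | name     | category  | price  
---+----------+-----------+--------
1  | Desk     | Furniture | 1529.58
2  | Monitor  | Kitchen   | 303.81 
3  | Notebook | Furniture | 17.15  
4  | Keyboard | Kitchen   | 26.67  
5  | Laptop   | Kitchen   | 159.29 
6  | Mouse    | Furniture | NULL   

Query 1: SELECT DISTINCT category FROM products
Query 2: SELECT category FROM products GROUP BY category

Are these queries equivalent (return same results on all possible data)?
Yes, equivalent

Both queries return: [('Furniture',), ('Kitchen',)]

Reason: Both get unique categorys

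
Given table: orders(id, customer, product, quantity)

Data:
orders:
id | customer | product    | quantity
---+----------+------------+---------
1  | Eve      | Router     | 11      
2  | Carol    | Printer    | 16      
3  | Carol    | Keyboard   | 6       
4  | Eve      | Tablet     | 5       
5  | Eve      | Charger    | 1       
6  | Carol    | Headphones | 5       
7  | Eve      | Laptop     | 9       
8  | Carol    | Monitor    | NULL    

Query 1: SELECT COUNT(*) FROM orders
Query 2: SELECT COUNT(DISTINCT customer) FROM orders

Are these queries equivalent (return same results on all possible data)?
No, not equivalent

Query 1 returns: [(8,)]
Query 2 returns: [(2,)]

Reason: COUNT(*) counts rows, COUNT(DISTINCT customer) counts unique customers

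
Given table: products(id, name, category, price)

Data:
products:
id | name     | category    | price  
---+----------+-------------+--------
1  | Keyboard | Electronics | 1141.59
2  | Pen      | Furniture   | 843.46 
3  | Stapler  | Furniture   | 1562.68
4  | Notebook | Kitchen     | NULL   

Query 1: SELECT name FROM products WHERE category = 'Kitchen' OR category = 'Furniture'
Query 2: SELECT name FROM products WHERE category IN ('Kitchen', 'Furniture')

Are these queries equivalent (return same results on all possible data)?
Yes, equivalent

Both queries return: [('Notebook',), ('Pen',), ('Stapler',)]

Reason: OR vs IN are equivalent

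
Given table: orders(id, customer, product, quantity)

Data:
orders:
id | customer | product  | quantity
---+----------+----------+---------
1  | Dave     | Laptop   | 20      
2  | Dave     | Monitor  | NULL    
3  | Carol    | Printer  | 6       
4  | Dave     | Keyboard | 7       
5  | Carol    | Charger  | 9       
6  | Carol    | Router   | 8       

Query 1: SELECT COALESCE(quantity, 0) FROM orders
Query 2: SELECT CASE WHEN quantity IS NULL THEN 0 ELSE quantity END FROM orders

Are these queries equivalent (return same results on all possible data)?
Yes, equivalent

Both queries return: [(0,), (6,), (7,), (8,), (9,), (20,)]

Reason: COALESCE vs CASE for NULL handling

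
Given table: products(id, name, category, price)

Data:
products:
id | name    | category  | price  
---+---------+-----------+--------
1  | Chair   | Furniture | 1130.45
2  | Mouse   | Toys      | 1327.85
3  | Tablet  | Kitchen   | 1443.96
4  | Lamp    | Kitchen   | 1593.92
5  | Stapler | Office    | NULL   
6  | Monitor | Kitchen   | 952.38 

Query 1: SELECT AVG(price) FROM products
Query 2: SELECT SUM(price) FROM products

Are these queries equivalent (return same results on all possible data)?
No, not equivalent

Query 1 returns: [(1289.712,)]
Query 2 returns: [(6448.56,)]

Reason: AVG vs SUM give different aggregate values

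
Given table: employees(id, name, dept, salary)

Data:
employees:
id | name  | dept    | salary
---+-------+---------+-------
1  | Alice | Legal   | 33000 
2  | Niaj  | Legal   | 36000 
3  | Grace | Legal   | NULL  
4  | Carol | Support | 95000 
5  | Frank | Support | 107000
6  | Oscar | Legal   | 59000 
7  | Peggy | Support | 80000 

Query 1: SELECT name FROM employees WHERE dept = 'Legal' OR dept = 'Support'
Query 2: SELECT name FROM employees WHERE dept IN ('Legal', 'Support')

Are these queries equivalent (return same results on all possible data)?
Yes, equivalent

Both queries return: [('Alice',), ('Carol',), ('Frank',), ('Grace',), ('Niaj',), ('Oscar',), ('Peggy',)]

Reason: OR vs IN are equivalent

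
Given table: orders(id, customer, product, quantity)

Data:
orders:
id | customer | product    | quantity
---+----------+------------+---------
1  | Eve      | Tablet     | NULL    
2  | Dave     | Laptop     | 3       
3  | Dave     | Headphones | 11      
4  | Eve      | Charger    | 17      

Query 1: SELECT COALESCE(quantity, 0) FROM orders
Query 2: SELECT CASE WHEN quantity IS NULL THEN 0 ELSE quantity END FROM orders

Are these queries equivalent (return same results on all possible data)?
Yes, equivalent

Both queries return: [(0,), (3,), (11,), (17,)]

Reason: COALESCE vs CASE for NULL handling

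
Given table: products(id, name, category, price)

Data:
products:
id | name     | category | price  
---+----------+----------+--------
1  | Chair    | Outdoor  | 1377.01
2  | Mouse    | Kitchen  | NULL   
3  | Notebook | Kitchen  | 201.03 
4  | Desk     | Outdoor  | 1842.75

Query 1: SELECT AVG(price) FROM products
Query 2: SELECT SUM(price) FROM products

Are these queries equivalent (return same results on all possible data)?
No, not equivalent

Query 1 returns: [(1140.2633333333333,)]
Query 2 returns: [(3420.79,)]

Reason: AVG vs SUM give different aggregate values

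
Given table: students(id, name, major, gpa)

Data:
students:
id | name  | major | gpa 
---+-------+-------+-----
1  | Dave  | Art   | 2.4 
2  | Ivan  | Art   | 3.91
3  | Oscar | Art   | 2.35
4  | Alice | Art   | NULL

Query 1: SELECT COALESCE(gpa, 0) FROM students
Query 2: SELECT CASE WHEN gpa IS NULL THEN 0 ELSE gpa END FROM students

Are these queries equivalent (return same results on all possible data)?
Yes, equivalent

Both queries return: [(0,), (2.35,), (2.4,), (3.91,)]

Reason: COALESCE vs CASE for NULL handling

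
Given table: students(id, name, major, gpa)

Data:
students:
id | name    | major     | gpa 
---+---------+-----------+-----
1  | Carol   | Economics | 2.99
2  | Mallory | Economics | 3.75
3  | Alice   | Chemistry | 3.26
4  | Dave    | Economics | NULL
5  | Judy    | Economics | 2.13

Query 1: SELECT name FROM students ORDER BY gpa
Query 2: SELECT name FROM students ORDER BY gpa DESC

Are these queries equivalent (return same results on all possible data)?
No, not equivalent

Query 1 returns: [('Dave',), ('Judy',), ('Carol',), ('Alice',), ('Mallory',)]
Query 2 returns: [('Mallory',), ('Alice',), ('Carol',), ('Judy',), ('Dave',)]

Reason: ASC vs DESC gives opposite ordering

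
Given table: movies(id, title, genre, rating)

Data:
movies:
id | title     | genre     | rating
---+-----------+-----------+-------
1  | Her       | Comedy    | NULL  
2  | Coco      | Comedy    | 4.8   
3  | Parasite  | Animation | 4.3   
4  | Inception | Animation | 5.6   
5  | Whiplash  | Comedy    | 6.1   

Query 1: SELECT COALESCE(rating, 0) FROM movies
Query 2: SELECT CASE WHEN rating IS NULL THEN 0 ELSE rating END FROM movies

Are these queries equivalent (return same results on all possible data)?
Yes, equivalent

Both queries return: [(0,), (4.3,), (4.8,), (5.6,), (6.1,)]

Reason: COALESCE vs CASE for NULL handling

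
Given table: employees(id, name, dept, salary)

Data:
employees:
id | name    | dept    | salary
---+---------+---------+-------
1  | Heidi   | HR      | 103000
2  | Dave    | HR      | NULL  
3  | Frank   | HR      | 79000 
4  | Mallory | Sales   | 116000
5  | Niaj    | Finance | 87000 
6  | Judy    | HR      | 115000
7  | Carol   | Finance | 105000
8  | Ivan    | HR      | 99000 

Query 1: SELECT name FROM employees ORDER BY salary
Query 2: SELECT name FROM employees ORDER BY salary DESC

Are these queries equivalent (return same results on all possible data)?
No, not equivalent

Query 1 returns: [('Dave',), ('Frank',), ('Niaj',), ('Ivan',), ('Heidi',), ('Carol',), ('Judy',), ('Mallory',)]
Query 2 returns: [('Mallory',), ('Judy',), ('Carol',), ('Heidi',), ('Ivan',), ('Niaj',), ('Frank',), ('Dave',)]

Reason: ASC vs DESC gives opposite ordering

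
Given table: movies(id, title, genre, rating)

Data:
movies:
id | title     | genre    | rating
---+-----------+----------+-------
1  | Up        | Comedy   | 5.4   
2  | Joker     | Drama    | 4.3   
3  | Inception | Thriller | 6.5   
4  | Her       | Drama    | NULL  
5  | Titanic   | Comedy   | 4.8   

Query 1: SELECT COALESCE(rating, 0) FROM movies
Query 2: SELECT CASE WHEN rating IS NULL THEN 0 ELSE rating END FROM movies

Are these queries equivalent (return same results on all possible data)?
Yes, equivalent

Both queries return: [(0,), (4.3,), (4.8,), (5.4,), (6.5,)]

Reason: COALESCE vs CASE for NULL handling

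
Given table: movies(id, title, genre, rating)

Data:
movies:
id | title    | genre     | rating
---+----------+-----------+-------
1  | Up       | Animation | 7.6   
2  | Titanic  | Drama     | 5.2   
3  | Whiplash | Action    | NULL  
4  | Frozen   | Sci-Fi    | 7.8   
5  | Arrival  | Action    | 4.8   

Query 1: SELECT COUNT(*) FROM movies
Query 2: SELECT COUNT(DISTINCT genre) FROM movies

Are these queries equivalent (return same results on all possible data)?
No, not equivalent

Query 1 returns: [(5,)]
Query 2 returns: [(4,)]

Reason: COUNT(*) counts rows, COUNT(DISTINCT genre) counts unique genres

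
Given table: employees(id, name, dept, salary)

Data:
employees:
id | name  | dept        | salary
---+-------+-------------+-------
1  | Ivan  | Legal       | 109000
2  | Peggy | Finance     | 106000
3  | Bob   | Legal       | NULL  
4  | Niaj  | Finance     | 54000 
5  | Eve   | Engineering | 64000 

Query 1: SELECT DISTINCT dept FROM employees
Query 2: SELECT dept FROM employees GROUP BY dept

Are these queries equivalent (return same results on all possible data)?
Yes, equivalent

Both queries return: [('Engineering',), ('Finance',), ('Legal',)]

Reason: Both get unique depts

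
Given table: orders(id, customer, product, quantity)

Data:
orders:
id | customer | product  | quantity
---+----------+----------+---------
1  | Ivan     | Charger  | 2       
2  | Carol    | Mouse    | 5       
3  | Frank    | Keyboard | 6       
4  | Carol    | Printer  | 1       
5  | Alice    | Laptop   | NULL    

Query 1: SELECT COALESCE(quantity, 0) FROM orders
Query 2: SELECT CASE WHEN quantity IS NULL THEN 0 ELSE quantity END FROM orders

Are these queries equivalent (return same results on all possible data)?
Yes, equivalent

Both queries return: [(0,), (1,), (2,), (5,), (6,)]

Reason: COALESCE vs CASE for NULL handling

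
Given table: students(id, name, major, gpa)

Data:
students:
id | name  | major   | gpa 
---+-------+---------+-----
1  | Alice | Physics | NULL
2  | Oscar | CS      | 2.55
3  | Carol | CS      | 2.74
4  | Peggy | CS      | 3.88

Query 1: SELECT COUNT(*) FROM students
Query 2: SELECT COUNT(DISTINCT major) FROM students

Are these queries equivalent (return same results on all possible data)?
No, not equivalent

Query 1 returns: [(4,)]
Query 2 returns: [(2,)]

Reason: COUNT(*) counts rows, COUNT(DISTINCT major) counts unique majors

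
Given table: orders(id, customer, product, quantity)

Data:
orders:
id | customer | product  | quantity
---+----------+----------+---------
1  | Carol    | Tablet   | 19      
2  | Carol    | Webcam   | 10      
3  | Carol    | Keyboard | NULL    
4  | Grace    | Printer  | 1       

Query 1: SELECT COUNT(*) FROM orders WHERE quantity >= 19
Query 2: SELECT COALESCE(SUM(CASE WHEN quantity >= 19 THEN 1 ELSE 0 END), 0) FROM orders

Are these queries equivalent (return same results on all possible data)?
Yes, equivalent

Both queries return: [(1,)]

Reason: COUNT with WHERE vs conditional SUM (COALESCE handles empty-table NULL)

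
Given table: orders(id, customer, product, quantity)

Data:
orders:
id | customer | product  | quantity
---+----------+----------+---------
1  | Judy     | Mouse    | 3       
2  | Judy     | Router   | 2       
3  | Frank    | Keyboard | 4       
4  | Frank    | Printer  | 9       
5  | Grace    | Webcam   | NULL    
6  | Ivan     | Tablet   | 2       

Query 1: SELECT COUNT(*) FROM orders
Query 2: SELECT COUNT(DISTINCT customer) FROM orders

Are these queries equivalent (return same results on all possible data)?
No, not equivalent

Query 1 returns: [(6,)]
Query 2 returns: [(4,)]

Reason: COUNT(*) counts rows, COUNT(DISTINCT customer) counts unique customers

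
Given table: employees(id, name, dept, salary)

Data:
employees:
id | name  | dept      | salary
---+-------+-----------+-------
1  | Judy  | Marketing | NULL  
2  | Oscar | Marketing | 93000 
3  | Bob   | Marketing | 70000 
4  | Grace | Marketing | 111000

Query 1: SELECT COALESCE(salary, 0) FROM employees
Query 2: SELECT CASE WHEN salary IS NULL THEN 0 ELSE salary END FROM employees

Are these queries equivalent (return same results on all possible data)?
Yes, equivalent

Both queries return: [(0,), (70000,), (93000,), (111000,)]

Reason: COALESCE vs CASE for NULL handling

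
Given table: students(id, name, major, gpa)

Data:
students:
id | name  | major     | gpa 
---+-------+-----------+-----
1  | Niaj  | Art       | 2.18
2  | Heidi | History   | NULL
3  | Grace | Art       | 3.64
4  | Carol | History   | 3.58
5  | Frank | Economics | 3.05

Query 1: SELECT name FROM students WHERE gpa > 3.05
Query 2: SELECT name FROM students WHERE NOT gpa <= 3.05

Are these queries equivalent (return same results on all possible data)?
Yes, equivalent

Both queries return: [('Carol',), ('Grace',)]

Reason: Both filter gpa > 3.05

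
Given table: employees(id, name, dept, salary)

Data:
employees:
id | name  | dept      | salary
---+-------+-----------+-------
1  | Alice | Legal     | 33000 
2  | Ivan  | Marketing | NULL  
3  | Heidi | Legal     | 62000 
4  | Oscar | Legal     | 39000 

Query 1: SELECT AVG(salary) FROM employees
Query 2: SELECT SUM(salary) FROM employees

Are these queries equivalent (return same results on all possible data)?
No, not equivalent

Query 1 returns: [(44666.666666666664,)]
Query 2 returns: [(134000,)]

Reason: AVG vs SUM give different aggregate values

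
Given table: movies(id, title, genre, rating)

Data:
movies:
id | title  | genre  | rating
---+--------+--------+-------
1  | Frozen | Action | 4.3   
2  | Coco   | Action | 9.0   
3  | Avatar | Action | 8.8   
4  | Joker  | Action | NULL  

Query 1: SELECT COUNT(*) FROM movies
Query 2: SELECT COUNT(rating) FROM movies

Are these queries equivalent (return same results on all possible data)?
No, not equivalent

Query 1 returns: [(4,)]
Query 2 returns: [(3,)]

Reason: COUNT(*) includes NULLs, COUNT(column) excludes them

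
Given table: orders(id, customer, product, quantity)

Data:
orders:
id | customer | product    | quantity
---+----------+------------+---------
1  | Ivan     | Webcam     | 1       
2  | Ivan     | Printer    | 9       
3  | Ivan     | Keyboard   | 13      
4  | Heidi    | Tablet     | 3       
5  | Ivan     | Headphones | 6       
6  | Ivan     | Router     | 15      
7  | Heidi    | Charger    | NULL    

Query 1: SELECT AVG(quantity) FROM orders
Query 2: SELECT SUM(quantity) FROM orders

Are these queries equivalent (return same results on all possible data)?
No, not equivalent

Query 1 returns: [(7.833333333333333,)]
Query 2 returns: [(47,)]

Reason: AVG vs SUM give different aggregate values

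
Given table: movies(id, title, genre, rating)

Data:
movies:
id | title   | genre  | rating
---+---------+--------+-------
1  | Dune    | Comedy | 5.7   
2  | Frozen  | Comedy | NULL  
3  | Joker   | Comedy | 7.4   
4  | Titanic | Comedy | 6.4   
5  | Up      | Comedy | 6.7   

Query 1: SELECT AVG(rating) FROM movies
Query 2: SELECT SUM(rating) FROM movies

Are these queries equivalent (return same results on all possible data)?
No, not equivalent

Query 1 returns: [(6.550000000000001,)]
Query 2 returns: [(26.200000000000003,)]

Reason: AVG vs SUM give different aggregate values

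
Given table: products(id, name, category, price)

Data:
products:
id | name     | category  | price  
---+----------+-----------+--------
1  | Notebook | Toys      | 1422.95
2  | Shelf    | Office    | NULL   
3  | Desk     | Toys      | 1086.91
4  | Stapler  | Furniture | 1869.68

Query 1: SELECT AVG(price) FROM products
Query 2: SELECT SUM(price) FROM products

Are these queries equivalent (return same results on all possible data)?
No, not equivalent

Query 1 returns: [(1459.8466666666666,)]
Query 2 returns: [(4379.54,)]

Reason: AVG vs SUM give different aggregate values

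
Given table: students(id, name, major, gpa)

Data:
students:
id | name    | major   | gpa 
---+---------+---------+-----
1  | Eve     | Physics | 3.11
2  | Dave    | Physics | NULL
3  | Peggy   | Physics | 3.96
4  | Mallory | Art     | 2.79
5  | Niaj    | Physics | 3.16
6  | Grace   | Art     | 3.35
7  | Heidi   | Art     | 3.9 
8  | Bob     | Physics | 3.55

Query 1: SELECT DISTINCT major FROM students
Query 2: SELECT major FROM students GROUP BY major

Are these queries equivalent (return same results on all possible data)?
Yes, equivalent

Both queries return: [('Art',), ('Physics',)]

Reason: Both get unique majors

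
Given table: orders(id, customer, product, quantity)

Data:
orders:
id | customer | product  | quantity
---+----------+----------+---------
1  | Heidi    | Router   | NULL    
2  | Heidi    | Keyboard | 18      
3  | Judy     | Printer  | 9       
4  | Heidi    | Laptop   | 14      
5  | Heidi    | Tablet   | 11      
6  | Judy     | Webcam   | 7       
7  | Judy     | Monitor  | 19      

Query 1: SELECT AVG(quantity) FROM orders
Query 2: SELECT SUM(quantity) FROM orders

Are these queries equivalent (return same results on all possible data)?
No, not equivalent

Query 1 returns: [(13.0,)]
Query 2 returns: [(78,)]

Reason: AVG vs SUM give different aggregate values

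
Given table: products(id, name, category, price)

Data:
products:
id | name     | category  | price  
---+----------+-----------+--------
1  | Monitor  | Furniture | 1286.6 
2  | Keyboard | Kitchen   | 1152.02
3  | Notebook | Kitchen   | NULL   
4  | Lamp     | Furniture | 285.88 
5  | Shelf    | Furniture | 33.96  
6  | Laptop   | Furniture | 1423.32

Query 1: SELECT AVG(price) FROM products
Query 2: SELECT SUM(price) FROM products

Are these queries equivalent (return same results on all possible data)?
No, not equivalent

Query 1 returns: [(836.356,)]
Query 2 returns: [(4181.78,)]

Reason: AVG vs SUM give different aggregate values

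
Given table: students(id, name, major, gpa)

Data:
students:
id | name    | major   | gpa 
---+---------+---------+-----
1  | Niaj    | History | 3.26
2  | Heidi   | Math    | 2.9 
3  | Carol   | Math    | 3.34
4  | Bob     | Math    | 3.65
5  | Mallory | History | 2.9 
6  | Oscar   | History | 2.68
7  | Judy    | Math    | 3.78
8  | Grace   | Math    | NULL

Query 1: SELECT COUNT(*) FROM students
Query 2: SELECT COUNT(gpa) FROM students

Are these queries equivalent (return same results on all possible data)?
No, not equivalent

Query 1 returns: [(8,)]
Query 2 returns: [(7,)]

Reason: COUNT(*) includes NULLs, COUNT(column) excludes them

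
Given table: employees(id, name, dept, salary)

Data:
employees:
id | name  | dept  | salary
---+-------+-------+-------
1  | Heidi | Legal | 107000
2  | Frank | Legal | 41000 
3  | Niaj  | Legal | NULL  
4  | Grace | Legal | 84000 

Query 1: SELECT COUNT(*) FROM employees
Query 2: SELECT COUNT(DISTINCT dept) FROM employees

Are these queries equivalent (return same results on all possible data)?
No, not equivalent

Query 1 returns: [(4,)]
Query 2 returns: [(1,)]

Reason: COUNT(*) counts rows, COUNT(DISTINCT dept) counts unique depts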